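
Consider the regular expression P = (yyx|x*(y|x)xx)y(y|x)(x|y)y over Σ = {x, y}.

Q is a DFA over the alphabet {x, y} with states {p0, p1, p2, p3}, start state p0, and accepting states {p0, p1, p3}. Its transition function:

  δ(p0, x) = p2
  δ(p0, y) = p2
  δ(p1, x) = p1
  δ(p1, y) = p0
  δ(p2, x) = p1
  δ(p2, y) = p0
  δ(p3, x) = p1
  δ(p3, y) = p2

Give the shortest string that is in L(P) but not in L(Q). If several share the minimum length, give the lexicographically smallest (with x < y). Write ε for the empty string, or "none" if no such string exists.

xxxyxyy

The string xxxyxyy is accepted by P but not by Q.
No shorter string lies in the difference, and xxxyxyy is the lexicographically first length-7 string in L(P) \ L(Q).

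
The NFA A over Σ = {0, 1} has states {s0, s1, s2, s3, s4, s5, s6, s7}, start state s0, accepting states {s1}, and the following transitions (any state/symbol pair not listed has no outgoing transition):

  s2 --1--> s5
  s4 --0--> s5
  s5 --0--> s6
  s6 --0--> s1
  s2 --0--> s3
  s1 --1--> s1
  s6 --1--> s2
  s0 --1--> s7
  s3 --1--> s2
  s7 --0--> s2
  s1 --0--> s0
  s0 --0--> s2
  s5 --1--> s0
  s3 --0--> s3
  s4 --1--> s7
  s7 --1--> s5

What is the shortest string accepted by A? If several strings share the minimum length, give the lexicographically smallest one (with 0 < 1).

0100

A breadth-first search from s0 reaches an accepting state first via the path s0 → s2 → s5 → s6 → s1 on input 0100.
No string of length < 4 is accepted (BFS exhausts all shorter strings without reaching an accepting state), and 0100 is the lexicographically least accepting string of length 4.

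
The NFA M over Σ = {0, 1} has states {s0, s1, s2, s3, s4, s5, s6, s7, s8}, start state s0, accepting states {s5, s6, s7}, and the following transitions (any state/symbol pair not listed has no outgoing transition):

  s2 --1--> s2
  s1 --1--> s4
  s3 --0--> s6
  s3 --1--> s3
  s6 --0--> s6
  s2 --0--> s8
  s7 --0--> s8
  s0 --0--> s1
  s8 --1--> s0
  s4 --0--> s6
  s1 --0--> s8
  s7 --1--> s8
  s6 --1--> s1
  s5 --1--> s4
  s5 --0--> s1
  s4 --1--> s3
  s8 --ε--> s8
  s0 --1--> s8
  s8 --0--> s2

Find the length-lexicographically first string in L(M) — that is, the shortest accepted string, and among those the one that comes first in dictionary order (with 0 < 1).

A breadth-first search from s0 reaches an accepting state first via the path s0 → s1 → s4 → s6 on input 010.
No string of length < 3 is accepted (BFS exhausts all shorter strings without reaching an accepting state), and 010 is the lexicographically least accepting string of length 3.

010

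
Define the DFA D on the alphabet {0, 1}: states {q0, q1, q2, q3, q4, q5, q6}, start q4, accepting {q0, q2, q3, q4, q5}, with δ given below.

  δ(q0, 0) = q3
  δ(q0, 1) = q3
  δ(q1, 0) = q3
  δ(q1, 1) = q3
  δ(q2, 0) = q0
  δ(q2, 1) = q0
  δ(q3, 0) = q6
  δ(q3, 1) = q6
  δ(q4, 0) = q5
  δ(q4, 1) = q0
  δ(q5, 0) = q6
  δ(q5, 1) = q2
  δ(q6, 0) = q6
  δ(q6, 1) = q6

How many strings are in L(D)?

The useful subgraph on states {q0, q2, q3, q4, q5} is acyclic, so L(D) is finite; the longest accepting path visits 5 useful states, giving maximum string length 4.
Counting accepting paths from q4 by length: 1 of length 0, 2 of length 1, 3 of length 2, 2 of length 3, 4 of length 4. Total 12.

12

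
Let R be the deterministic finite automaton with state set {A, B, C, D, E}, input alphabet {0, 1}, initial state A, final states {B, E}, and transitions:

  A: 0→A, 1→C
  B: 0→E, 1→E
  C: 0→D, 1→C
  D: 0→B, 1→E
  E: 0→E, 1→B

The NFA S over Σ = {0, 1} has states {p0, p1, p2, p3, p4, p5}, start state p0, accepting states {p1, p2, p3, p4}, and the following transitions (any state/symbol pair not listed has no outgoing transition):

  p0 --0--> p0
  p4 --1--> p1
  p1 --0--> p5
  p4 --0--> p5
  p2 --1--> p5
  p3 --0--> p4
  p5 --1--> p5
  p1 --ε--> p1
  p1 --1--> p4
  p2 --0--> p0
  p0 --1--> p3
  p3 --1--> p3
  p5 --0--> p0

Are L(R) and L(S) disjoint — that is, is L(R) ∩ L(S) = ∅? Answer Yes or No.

No

The string 101 is accepted by both R and S.
Hence L(R) ∩ L(S) ≠ ∅.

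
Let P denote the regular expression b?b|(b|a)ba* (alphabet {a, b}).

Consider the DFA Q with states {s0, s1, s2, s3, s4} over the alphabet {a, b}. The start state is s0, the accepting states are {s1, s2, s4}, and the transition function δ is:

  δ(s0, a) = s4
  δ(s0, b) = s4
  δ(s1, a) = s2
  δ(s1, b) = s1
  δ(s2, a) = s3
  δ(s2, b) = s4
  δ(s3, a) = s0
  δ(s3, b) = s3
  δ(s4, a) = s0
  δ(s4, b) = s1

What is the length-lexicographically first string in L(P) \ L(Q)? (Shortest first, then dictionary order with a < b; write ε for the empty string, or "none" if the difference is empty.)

The string abaa is accepted by P but not by Q.
No shorter string lies in the difference, and abaa is the lexicographically first length-4 string in L(P) \ L(Q).

abaa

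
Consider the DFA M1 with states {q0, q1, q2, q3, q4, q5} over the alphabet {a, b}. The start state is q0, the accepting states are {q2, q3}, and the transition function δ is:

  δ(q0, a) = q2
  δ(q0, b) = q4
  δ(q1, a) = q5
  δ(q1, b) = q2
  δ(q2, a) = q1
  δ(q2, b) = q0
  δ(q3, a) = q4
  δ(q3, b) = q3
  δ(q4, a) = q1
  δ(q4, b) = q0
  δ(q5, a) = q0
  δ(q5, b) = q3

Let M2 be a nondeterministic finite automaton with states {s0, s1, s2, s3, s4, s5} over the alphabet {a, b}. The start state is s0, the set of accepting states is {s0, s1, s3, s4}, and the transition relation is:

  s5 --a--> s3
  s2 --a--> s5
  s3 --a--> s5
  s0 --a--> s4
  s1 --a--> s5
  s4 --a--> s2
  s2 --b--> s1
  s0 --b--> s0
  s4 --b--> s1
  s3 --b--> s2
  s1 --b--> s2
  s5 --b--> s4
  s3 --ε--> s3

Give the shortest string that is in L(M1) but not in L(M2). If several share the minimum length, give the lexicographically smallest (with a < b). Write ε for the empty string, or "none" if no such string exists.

The string aba is accepted by M1 but not by M2.
No shorter string lies in the difference, and aba is the lexicographically first length-3 string in L(M1) \ L(M2).

aba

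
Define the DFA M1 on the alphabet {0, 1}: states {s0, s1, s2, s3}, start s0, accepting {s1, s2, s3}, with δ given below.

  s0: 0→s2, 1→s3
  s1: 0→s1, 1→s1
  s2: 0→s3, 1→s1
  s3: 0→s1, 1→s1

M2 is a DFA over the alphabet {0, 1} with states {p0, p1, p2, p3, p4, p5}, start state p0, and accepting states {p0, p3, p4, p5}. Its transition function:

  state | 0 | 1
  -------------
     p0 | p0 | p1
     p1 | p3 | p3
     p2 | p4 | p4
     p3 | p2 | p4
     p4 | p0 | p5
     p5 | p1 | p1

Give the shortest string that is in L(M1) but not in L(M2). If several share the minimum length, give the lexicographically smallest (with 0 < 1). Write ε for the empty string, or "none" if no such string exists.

The string 1 is accepted by M1 but not by M2.
No shorter string lies in the difference, and 1 is the lexicographically first length-1 string in L(M1) \ L(M2).

1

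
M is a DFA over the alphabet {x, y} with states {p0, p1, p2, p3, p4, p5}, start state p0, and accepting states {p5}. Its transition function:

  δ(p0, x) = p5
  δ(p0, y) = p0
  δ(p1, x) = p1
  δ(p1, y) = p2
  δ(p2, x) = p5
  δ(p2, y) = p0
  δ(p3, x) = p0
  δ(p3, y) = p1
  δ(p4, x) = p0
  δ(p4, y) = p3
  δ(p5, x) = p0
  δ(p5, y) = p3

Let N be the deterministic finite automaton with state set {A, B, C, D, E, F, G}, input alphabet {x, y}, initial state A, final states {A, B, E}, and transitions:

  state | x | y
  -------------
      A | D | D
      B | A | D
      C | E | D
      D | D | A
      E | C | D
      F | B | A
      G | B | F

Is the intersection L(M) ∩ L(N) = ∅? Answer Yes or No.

Exploring the product automaton M × N from the start pair (p0, A), following both machines on each input symbol, reaches 6 state pairs: (p0, A), (p5, D), (p0, D), (p3, A), (p1, D), (p2, A).
M accepts in {p5} and N accepts in {A, B, E}; no reachable pair has both components accepting, so no string drives both machines to acceptance simultaneously and L(M) ∩ L(N) = ∅.
So no string is accepted by both, and the intersection is empty.

Yes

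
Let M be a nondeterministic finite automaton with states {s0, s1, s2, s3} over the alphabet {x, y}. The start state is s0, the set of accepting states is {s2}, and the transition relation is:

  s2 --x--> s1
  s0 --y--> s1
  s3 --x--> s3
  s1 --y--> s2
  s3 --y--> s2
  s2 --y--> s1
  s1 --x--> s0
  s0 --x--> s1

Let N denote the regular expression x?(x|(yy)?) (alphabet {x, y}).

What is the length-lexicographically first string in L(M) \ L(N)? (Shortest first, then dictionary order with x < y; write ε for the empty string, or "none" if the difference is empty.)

The string xy is accepted by M but not by N.
No shorter string lies in the difference, and xy is the lexicographically first length-2 string in L(M) \ L(N).

xy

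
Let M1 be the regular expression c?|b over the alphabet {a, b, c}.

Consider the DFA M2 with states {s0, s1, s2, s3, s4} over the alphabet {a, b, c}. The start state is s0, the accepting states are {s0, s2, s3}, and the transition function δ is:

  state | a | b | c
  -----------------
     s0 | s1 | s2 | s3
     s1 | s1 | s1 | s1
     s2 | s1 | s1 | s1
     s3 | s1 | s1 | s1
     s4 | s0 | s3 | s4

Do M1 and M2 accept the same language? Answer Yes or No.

Yes

Converting the expression M1 to a DFA (subset construction, then merging equivalent states) gives the minimal DFA with states {r0, r1, r2}, start state r0, accepting states {r0, r2} and transitions r0: a→r1, b→r2, c→r2; r1: a→r1, b→r1, c→r1; r2: a→r1, b→r1, c→r1.
Exploring the product automaton M1 × M2 from the start pair (r0, s0), following both machines on each input symbol, reaches 4 state pairs: (r0, s0), (r1, s1), (r2, s2), (r2, s3).
M1 accepts in {r0, r2} and M2 accepts in {s0, s2, s3}. In every reachable pair the two components are either both accepting — (r0, s0), (r2, s2), (r2, s3) — or both non-accepting, so no string is accepted by exactly one of the machines: L(M1) \ L(M2) and L(M2) \ L(M1) are both empty.
Hence every string is accepted by M1 iff it is accepted by M2, and the two languages coincide.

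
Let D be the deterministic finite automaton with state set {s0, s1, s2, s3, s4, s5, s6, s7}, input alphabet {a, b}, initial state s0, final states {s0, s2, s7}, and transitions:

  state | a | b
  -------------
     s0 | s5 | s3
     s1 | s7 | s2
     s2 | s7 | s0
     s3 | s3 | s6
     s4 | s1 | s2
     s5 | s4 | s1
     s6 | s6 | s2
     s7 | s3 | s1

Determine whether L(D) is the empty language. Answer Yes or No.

No

The empty string ε is accepted: the run s0 ends in the accepting state s0.
Since at least one string is accepted, L(D) is not empty.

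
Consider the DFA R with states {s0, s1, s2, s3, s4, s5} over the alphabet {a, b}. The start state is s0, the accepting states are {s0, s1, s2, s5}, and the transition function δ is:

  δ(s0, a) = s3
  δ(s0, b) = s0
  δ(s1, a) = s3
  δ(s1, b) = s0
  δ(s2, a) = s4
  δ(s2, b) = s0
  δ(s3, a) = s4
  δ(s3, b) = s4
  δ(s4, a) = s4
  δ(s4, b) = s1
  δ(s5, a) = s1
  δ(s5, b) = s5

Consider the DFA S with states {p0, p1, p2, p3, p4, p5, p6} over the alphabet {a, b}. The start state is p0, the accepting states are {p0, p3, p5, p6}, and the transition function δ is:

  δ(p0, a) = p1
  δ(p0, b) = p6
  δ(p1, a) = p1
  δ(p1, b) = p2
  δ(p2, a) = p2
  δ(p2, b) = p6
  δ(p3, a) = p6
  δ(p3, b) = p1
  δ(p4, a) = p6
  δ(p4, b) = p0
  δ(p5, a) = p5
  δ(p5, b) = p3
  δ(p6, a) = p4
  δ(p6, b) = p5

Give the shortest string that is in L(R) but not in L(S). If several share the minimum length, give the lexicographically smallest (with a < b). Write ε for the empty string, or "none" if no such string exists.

aab

The string aab is accepted by R but not by S.
No shorter string lies in the difference, and aab is the lexicographically first length-3 string in L(R) \ L(S).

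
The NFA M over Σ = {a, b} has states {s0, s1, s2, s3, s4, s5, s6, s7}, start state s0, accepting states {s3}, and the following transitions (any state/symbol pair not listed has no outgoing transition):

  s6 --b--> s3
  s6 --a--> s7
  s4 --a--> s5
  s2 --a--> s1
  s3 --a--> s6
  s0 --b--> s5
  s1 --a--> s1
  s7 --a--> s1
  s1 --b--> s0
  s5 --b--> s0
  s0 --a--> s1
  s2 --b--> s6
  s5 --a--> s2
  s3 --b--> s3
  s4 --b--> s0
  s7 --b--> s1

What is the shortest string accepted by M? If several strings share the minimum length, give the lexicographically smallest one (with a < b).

A breadth-first search from s0 reaches an accepting state first via the path s0 → s5 → s2 → s6 → s3 on input babb.
No string of length < 4 is accepted (BFS exhausts all shorter strings without reaching an accepting state), and babb is the lexicographically least accepting string of length 4.

babb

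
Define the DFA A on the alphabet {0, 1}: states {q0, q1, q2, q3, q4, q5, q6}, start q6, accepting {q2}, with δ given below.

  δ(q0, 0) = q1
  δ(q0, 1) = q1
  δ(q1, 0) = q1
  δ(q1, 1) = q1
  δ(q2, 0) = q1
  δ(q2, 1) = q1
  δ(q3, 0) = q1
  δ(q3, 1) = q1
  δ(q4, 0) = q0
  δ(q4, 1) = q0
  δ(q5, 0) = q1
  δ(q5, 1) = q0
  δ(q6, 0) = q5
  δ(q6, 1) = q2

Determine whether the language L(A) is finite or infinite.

The useful states (reachable from q6 and able to reach an accepting state) are {q2, q6}.
Restricted to these states the transition graph has no cycle, so every accepting path has bounded length and L is finite.

finite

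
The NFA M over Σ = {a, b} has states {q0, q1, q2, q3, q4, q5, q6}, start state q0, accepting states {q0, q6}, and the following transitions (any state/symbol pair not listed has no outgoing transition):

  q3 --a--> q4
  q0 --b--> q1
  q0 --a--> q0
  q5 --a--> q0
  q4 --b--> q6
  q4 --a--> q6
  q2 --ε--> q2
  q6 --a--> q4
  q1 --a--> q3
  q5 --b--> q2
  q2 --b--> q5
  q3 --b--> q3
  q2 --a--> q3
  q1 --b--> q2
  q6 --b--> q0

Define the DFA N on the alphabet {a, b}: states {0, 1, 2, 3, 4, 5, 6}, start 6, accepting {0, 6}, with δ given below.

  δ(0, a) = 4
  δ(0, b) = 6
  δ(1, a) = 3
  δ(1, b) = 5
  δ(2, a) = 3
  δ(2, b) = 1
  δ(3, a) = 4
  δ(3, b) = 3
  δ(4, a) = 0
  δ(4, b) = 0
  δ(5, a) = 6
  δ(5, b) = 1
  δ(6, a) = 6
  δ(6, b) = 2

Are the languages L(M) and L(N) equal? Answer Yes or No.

Yes

Exploring the product automaton M × N from the start pair (q0, 6), following both machines on each input symbol, reaches 7 state pairs: (q0, 6), (q1, 2), (q3, 3), (q2, 1), (q4, 4), (q5, 5), (q6, 0).
M accepts in {q0, q6} and N accepts in {0, 6}. In every reachable pair the two components are either both accepting — (q0, 6), (q6, 0) — or both non-accepting, so no string is accepted by exactly one of the machines: L(M) \ L(N) and L(N) \ L(M) are both empty.
Hence every string is accepted by M iff it is accepted by N, and the two languages coincide.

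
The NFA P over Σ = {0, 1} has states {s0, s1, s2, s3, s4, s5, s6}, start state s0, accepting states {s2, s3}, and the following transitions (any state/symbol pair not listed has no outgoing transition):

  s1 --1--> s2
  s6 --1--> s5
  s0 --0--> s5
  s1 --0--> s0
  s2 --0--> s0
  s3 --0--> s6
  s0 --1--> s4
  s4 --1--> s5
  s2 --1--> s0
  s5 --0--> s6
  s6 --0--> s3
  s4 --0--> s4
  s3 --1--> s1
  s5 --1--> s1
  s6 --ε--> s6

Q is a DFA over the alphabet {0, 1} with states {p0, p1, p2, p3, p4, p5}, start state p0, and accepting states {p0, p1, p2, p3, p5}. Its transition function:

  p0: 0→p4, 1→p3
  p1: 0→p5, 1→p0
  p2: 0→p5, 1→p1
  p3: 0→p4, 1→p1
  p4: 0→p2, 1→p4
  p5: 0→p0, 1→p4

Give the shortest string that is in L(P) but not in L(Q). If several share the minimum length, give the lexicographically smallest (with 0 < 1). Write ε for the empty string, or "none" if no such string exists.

011

The string 011 is accepted by P but not by Q.
No shorter string lies in the difference, and 011 is the lexicographically first length-3 string in L(P) \ L(Q).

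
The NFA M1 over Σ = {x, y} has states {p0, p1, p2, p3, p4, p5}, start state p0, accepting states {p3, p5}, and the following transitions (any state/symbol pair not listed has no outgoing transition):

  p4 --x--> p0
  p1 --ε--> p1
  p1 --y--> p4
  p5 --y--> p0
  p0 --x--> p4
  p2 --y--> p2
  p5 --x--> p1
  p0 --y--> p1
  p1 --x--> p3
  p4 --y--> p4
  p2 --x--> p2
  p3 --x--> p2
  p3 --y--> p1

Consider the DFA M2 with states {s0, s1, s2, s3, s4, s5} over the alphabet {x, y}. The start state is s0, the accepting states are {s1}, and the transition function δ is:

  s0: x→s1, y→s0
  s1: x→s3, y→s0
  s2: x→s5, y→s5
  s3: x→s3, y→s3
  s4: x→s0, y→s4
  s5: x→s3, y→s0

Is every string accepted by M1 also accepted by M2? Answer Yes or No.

No

The string xxyx is in L(M1) but not in L(M2).
So L(M1) ⊄ L(M2).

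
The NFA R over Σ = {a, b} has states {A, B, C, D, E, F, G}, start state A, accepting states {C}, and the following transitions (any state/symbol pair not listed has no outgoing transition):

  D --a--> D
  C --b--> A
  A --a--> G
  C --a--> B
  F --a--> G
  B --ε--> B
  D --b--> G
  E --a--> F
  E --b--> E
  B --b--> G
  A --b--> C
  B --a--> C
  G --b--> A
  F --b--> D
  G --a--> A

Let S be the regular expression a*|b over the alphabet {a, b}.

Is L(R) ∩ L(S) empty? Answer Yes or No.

No

The string b is accepted by both R and S.
Hence L(R) ∩ L(S) ≠ ∅.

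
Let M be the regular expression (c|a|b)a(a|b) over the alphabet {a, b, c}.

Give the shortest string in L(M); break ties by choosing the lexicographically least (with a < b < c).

By inspection of the expression, no string of length less than 3 matches, and aaa is the lexicographically first match of length 3.

aaa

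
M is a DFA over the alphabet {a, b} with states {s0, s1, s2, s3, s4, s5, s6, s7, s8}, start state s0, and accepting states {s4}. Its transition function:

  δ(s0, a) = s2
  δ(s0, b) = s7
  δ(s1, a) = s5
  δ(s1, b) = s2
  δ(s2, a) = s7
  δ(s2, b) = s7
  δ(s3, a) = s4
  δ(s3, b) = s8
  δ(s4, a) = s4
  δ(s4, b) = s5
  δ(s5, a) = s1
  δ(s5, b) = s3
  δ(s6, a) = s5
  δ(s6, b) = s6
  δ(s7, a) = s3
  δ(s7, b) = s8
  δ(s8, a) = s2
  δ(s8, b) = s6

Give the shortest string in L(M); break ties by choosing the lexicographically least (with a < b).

baa

A breadth-first search from s0 reaches an accepting state first via the path s0 → s7 → s3 → s4 on input baa.
No string of length < 3 is accepted (BFS exhausts all shorter strings without reaching an accepting state), and baa is the lexicographically least accepting string of length 3.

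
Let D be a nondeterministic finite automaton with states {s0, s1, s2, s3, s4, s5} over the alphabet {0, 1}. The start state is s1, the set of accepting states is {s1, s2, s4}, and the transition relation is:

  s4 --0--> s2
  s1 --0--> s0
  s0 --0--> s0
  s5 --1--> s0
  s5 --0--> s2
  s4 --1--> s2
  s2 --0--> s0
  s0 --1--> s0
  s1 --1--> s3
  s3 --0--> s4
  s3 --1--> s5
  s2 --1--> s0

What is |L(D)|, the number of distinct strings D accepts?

The useful subgraph on states {s1, s2, s3, s4, s5} is acyclic, so L(D) is finite; the longest accepting path visits 4 useful states, giving maximum string length 3.
Counting accepting paths from s1 by length: 1 of length 0, 1 of length 2, 3 of length 3. Total 5.

5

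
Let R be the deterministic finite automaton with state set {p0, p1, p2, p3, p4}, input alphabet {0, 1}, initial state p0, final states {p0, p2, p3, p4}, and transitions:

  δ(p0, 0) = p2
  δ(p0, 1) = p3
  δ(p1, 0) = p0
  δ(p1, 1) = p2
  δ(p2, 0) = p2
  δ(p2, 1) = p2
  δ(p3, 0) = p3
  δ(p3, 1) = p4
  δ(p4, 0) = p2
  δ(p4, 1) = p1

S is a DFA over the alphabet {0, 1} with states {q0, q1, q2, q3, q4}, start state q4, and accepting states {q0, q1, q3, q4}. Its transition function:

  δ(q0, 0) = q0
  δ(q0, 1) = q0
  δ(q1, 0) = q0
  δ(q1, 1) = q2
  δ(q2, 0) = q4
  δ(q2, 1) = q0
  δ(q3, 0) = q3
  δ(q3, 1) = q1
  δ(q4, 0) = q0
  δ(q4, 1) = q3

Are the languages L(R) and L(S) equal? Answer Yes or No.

Exploring the product automaton R × S from the start pair (p0, q4), following both machines on each input symbol, reaches 5 state pairs: (p0, q4), (p2, q0), (p3, q3), (p4, q1), (p1, q2).
R accepts in {p0, p2, p3, p4} and S accepts in {q0, q1, q3, q4}. In every reachable pair the two components are either both accepting — (p0, q4), (p2, q0), (p3, q3), (p4, q1) — or both non-accepting, so no string is accepted by exactly one of the machines: L(R) \ L(S) and L(S) \ L(R) are both empty.
Hence every string is accepted by R iff it is accepted by S, and the two languages coincide.

Yes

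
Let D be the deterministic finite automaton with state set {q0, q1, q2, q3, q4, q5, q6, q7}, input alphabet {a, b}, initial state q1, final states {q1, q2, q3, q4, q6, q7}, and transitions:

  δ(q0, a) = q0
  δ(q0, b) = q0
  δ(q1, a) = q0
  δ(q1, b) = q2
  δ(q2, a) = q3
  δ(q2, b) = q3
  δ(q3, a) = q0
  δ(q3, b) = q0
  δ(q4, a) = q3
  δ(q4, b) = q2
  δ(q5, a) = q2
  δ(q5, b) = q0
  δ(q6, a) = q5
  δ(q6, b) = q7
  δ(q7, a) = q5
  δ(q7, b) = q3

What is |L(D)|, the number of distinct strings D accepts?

The useful subgraph on states {q1, q2, q3} is acyclic, so L(D) is finite; the longest accepting path visits 3 useful states, giving maximum string length 2.
Counting accepting paths from q1 by length: 1 of length 0, 1 of length 1, 2 of length 2. Total 4.

4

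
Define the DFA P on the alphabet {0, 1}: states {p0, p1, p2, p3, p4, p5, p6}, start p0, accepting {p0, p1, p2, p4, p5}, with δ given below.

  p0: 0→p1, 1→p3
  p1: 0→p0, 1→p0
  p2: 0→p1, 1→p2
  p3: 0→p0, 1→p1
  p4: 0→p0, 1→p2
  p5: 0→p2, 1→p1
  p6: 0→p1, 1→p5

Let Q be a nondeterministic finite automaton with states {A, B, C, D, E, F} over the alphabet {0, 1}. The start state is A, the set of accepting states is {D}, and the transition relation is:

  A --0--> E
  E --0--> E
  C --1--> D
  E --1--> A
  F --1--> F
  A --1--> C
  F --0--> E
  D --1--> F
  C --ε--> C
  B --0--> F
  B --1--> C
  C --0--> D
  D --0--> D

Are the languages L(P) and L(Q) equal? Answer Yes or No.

The empty string ε is accepted by P but rejected by Q.
So L(P) ≠ L(Q).

No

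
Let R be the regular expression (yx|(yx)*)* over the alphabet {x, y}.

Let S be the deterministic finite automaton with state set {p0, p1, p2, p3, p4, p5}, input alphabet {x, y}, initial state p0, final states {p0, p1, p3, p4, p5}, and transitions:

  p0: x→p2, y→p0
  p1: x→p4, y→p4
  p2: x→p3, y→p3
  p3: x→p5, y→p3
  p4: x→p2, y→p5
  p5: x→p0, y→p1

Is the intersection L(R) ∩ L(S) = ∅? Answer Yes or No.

The empty string ε is accepted by both R and S.
Hence L(R) ∩ L(S) ≠ ∅.

No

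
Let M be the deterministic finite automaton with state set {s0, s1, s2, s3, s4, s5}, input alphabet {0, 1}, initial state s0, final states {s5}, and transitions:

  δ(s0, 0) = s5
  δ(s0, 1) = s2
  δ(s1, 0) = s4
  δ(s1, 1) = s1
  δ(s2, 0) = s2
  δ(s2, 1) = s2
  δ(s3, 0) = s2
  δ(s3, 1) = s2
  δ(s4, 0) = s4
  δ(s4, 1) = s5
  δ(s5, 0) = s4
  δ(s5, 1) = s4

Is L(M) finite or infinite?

State s4 is reachable from the start and can reach an accepting state, and it lies on the cycle s4 → s4.
Traversing that cycle any number of times yields accepted strings of unbounded length, so the language is infinite.

infinite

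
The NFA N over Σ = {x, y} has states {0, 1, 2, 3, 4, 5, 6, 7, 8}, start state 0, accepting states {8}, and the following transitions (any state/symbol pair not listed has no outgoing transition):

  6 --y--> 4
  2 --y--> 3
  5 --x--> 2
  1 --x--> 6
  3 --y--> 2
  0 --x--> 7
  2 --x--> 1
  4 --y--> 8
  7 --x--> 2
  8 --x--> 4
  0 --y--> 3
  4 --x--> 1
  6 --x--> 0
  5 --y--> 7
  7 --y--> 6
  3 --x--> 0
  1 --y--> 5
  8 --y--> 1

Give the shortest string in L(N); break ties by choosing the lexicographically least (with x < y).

xyyy

A breadth-first search from 0 reaches an accepting state first via the path 0 → 7 → 6 → 4 → 8 on input xyyy.
No string of length < 4 is accepted (BFS exhausts all shorter strings without reaching an accepting state), and xyyy is the lexicographically least accepting string of length 4.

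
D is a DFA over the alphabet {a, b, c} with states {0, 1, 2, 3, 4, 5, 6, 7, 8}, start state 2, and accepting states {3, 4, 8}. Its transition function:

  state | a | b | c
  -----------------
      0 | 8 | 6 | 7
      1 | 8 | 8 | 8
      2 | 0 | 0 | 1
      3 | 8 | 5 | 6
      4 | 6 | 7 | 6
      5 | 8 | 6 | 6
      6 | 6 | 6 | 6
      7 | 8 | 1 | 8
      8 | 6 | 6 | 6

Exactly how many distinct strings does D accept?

15

The useful subgraph on states {0, 1, 2, 7, 8} is acyclic, so L(D) is finite; the longest accepting path visits 5 useful states, giving maximum string length 4.
Counting accepting paths from 2 by length: 5 of length 2, 4 of length 3, 6 of length 4. Total 15.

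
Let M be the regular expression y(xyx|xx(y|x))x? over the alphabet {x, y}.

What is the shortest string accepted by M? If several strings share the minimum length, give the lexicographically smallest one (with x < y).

By inspection of the expression, no string of length less than 4 matches, and yxxx is the lexicographically first match of length 4.

yxxx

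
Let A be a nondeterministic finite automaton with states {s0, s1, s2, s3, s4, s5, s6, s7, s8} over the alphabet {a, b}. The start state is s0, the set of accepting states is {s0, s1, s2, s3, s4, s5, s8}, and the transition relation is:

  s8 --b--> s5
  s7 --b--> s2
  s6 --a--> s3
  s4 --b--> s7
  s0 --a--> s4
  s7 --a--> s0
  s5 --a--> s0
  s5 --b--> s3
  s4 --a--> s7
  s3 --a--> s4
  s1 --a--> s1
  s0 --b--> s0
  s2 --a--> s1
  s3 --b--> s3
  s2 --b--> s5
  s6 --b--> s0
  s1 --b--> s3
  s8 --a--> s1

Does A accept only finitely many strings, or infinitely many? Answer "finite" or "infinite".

State s0 is reachable from the start and can reach an accepting state, and it lies on the cycle s0 → s0.
Traversing that cycle any number of times yields accepted strings of unbounded length, so the language is infinite.

infinite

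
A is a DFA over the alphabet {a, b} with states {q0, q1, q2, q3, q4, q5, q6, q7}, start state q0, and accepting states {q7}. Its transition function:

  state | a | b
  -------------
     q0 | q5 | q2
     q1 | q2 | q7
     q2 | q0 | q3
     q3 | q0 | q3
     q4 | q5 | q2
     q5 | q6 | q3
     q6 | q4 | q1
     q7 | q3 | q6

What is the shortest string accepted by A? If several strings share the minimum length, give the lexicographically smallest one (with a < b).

aabb

A breadth-first search from q0 reaches an accepting state first via the path q0 → q5 → q6 → q1 → q7 on input aabb.
No string of length < 4 is accepted (BFS exhausts all shorter strings without reaching an accepting state), and aabb is the lexicographically least accepting string of length 4.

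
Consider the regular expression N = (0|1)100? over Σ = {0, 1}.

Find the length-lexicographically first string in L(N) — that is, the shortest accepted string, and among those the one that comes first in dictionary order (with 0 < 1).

By inspection of the expression, no string of length less than 3 matches, and 010 is the lexicographically first match of length 3.

010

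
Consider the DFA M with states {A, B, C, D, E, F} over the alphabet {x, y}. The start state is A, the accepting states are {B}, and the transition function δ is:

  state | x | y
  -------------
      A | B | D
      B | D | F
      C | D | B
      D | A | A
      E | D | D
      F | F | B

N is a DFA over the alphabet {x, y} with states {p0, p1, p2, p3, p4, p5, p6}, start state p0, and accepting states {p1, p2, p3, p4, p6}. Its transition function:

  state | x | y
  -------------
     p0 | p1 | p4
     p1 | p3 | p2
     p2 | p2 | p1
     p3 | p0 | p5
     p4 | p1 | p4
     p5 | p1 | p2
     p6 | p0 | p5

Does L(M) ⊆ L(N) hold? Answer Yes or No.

The string yxxyxxy is in L(M) but not in L(N).
So L(M) ⊄ L(N).

No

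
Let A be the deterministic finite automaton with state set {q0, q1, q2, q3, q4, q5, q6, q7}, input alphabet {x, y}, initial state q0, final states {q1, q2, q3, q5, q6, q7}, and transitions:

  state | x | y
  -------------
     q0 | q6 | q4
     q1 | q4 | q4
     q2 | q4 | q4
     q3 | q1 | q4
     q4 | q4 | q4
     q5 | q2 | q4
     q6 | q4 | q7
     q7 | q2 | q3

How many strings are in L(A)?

The useful subgraph on states {q0, q1, q2, q3, q6, q7} is acyclic, so L(A) is finite; the longest accepting path visits 5 useful states, giving maximum string length 4.
Counting accepting paths from q0 by length: 1 of length 1, 1 of length 2, 2 of length 3, 1 of length 4. Total 5.

5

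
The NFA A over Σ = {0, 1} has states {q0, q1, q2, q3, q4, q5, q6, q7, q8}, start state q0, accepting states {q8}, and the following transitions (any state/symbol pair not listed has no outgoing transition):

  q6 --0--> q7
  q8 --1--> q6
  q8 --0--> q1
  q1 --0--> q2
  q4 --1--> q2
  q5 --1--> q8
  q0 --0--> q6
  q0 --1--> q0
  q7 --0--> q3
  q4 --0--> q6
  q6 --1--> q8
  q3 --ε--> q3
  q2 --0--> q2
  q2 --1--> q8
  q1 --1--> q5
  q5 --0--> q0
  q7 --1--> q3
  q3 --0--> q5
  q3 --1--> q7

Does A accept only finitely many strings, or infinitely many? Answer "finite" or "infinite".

State q0 is reachable from the start and can reach an accepting state, and it lies on the cycle q0 → q0.
Traversing that cycle any number of times yields accepted strings of unbounded length, so the language is infinite.

infinite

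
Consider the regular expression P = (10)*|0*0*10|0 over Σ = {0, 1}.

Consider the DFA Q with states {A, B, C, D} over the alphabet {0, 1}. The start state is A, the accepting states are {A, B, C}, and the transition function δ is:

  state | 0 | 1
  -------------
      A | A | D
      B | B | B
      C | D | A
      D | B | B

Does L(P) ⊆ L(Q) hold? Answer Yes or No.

Yes

Converting the expression P to a DFA (subset construction, then merging equivalent states) gives the minimal DFA with states {p0, p1, p2, p3, p4, p5, p6, p7}, start state p0, accepting states {p0, p1, p5, p7} and transitions p0: 0→p1, 1→p2; p1: 0→p3, 1→p4; p2: 0→p5, 1→p6; p3: 0→p3, 1→p4; p4: 0→p7, 1→p6; p5: 0→p6, 1→p2; p6: 0→p6, 1→p6; p7: 0→p6, 1→p6.
Exploring the product automaton P × Q from the start pair (p0, A), following both machines on each input symbol, reaches 9 state pairs: (p0, A), (p1, A), (p2, D), (p3, A), (p4, D), (p5, B), (p6, B), (p7, B), (p2, B).
P accepts in {p0, p1, p5, p7} and Q accepts in {A, B, C}. The reachable pairs whose P-component is accepting are (p0, A), (p1, A), (p5, B), (p7, B); in each of them the Q-component is accepting too, so the product for L(P) \ L(Q) (P-component accepting, Q-component rejecting) has no reachable accepting pair and the difference is empty.
Hence every string in L(P) is also in L(Q).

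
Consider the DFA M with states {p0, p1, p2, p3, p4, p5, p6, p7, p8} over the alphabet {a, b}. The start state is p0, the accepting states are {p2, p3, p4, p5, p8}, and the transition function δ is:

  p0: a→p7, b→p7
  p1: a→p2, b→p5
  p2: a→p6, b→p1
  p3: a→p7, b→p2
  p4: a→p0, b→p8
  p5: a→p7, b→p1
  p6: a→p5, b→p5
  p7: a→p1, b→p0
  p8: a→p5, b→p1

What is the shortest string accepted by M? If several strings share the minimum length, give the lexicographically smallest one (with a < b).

A breadth-first search from p0 reaches an accepting state first via the path p0 → p7 → p1 → p2 on input aaa.
No string of length < 3 is accepted (BFS exhausts all shorter strings without reaching an accepting state), and aaa is the lexicographically least accepting string of length 3.

aaa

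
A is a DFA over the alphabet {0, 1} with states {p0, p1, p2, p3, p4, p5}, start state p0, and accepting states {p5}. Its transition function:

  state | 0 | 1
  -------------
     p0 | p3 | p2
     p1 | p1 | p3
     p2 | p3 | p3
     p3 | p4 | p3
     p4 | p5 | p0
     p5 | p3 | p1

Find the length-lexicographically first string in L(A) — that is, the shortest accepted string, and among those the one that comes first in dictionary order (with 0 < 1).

000

A breadth-first search from p0 reaches an accepting state first via the path p0 → p3 → p4 → p5 on input 000.
No string of length < 3 is accepted (BFS exhausts all shorter strings without reaching an accepting state), and 000 is the lexicographically least accepting string of length 3.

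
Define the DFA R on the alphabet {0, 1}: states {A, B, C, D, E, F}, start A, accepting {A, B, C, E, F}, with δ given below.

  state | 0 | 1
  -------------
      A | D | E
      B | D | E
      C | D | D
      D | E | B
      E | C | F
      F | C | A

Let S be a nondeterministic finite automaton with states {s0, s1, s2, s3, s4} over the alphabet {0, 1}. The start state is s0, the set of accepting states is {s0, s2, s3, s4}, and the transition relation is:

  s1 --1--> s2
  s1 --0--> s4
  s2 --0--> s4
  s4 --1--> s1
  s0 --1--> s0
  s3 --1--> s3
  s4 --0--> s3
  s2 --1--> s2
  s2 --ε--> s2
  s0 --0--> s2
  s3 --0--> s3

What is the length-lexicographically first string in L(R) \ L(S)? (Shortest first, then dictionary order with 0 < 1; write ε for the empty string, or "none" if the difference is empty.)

The string 001 is accepted by R but not by S.
No shorter string lies in the difference, and 001 is the lexicographically first length-3 string in L(R) \ L(S).

001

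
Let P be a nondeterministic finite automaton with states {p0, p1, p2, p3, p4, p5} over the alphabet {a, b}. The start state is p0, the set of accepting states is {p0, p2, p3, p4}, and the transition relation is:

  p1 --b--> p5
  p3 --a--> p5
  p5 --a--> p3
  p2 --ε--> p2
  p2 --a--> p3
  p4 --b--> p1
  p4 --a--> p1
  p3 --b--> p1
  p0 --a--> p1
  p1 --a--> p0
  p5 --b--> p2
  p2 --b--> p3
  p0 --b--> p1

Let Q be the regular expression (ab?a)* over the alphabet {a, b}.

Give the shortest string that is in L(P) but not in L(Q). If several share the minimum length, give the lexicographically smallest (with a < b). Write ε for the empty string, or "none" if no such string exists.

ba

The string ba is accepted by P but not by Q.
No shorter string lies in the difference, and ba is the lexicographically first length-2 string in L(P) \ L(Q).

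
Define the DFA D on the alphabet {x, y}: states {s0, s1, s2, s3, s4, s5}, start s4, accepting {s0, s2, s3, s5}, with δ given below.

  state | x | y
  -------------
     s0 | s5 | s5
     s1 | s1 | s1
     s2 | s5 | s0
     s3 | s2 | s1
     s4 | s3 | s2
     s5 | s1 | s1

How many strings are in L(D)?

11

The useful subgraph on states {s0, s2, s3, s4, s5} is acyclic, so L(D) is finite; the longest accepting path visits 5 useful states, giving maximum string length 4.
Counting accepting paths from s4 by length: 2 of length 1, 3 of length 2, 4 of length 3, 2 of length 4. Total 11.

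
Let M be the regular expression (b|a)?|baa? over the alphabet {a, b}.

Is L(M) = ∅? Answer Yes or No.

The empty string ε matches the expression, so it belongs to L(M).
Since L(M) contains at least one string, it is not empty.

No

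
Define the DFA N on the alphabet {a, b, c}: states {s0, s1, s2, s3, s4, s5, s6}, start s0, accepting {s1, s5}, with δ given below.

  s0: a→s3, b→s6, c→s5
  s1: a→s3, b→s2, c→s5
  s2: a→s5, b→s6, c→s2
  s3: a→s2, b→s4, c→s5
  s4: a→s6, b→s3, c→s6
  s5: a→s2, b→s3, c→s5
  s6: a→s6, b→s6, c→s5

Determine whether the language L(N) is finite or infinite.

State s2 is reachable from the start and can reach an accepting state, and it lies on the cycle s2 → s2.
Traversing that cycle any number of times yields accepted strings of unbounded length, so the language is infinite.

infinite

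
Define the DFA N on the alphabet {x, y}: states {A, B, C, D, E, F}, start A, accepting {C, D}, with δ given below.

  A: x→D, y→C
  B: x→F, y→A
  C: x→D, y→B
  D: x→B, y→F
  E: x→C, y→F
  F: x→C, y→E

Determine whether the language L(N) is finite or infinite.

State A is reachable from the start and can reach an accepting state, and it lies on the cycle A → C → B → A.
Traversing that cycle any number of times yields accepted strings of unbounded length, so the language is infinite.

infinite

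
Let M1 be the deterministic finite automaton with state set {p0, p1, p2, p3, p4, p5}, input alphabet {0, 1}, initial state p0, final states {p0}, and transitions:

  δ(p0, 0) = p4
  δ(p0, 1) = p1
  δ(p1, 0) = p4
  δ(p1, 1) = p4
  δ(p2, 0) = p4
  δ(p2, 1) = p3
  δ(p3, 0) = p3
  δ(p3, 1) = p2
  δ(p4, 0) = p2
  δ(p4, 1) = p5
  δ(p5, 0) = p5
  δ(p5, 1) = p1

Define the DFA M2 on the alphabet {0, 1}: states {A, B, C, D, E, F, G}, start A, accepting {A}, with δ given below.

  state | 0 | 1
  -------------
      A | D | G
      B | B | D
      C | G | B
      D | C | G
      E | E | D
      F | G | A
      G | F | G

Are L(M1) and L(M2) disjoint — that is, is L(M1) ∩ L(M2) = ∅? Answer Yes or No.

The empty string ε is accepted by both M1 and M2.
Hence L(M1) ∩ L(M2) ≠ ∅.

No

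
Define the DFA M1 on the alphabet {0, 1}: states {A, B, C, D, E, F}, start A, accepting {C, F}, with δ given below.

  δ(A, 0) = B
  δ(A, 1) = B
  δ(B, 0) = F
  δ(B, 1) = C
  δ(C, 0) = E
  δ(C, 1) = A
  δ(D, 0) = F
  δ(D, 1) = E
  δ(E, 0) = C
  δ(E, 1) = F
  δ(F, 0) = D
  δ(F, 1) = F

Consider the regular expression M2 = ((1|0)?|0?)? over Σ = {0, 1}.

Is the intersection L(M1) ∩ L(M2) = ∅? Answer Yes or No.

Converting the expression M2 to a DFA (subset construction, then merging equivalent states) gives the minimal DFA with states {r0, r1, r2}, start state r0, accepting states {r0, r1} and transitions r0: 0→r1, 1→r1; r1: 0→r2, 1→r2; r2: 0→r2, 1→r2.
Exploring the product automaton M1 × M2 from the start pair (A, r0), following both machines on each input symbol, reaches 8 state pairs: (A, r0), (B, r1), (F, r2), (C, r2), (D, r2), (E, r2), (A, r2), (B, r2).
M1 accepts in {C, F} and M2 accepts in {r0, r1}; no reachable pair has both components accepting, so no string drives both machines to acceptance simultaneously and L(M1) ∩ L(M2) = ∅.
So no string is accepted by both, and the intersection is empty.

Yes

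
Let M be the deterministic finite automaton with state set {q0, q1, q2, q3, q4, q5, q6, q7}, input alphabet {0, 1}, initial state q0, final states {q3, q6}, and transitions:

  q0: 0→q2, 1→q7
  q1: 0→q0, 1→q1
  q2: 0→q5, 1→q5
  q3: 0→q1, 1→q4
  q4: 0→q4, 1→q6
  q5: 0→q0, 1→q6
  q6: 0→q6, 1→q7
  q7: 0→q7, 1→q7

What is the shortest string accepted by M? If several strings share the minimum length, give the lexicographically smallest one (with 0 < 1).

001

A breadth-first search from q0 reaches an accepting state first via the path q0 → q2 → q5 → q6 on input 001.
No string of length < 3 is accepted (BFS exhausts all shorter strings without reaching an accepting state), and 001 is the lexicographically least accepting string of length 3.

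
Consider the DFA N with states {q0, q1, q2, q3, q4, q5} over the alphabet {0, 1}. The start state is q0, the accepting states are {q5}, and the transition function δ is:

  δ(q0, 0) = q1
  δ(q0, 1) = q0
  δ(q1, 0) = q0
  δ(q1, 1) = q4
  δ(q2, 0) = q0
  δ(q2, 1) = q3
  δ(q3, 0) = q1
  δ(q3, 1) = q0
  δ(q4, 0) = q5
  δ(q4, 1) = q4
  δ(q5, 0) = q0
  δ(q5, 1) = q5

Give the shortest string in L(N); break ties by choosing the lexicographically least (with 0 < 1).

010

A breadth-first search from q0 reaches an accepting state first via the path q0 → q1 → q4 → q5 on input 010.
No string of length < 3 is accepted (BFS exhausts all shorter strings without reaching an accepting state), and 010 is the lexicographically least accepting string of length 3.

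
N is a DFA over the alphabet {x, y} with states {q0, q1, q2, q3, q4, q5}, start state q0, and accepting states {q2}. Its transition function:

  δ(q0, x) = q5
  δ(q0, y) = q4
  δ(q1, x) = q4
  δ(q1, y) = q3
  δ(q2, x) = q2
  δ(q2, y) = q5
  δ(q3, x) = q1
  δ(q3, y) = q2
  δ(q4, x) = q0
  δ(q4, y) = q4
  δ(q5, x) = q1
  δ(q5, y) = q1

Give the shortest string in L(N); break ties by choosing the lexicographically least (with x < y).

A breadth-first search from q0 reaches an accepting state first via the path q0 → q5 → q1 → q3 → q2 on input xxyy.
No string of length < 4 is accepted (BFS exhausts all shorter strings without reaching an accepting state), and xxyy is the lexicographically least accepting string of length 4.

xxyy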